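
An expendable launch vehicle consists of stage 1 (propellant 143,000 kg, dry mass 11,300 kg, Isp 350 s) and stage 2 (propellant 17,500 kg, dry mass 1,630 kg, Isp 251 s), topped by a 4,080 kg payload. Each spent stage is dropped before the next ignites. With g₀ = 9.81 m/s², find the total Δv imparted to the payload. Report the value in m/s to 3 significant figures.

Ignition mass of stage 1 = 143,000+11,300 + 17,500+1,630 + 4,080 = 177,510 kg.
Stage 1: m₀ = 177,510 kg, m_f = 177,510 − 143,000 = 34,510 kg; Δv = 350×9.81×ln(5.144) = 3433.5×1.6378 ≈ 5623 m/s.
Stage 2: m₀ = 23,210 kg, m_f = 23,210 − 17,500 = 5,710 kg; Δv = 251×9.81×ln(4.065) = 2462.3×1.4024 ≈ 3453 m/s.
Total Δv = 5623 + 3453 = 9076 m/s.

Δv ≈ 9080 m/s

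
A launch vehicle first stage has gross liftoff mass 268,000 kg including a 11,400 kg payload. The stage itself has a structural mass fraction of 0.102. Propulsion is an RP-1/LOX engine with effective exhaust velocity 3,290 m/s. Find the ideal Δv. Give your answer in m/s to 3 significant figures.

Stage wet mass = m₀ − payload = 268,000 − 11,400 = 256,600 kg.
Stage dry mass = ε × stage wet mass = 0.102 × 256,600 = 26,173.2 kg.
Burnout mass m_f = stage dry + payload = 26,173.2 + 11,400 = 37,573.2 kg.
Δv = v_e · ln(268,000/37,573.2) = 3290.0 × ln(7.133) = 3290.0 × 1.9647 ≈ 6464 m/s.

Δv ≈ 6460 m/s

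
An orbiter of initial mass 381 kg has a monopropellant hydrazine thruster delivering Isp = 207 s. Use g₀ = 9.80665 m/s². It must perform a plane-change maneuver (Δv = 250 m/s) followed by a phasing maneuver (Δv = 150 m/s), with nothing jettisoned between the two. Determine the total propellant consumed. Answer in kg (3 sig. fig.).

total propellant consumed ≈ 68.1 kg

v_e = Isp · g₀ = 207 × 9.80665 = 2030.0 m/s.
After the first burn: m = 381 × exp(−250/2030.0) = 381 × 0.88413 = 336.854 kg.
After the second burn: m = 336.854 × exp(−150/2030.0) = 336.854 × 0.92877 = 312.86 kg.
Total propellant = m₀ − m_final = 381 − 312.86 = 68.14 kg.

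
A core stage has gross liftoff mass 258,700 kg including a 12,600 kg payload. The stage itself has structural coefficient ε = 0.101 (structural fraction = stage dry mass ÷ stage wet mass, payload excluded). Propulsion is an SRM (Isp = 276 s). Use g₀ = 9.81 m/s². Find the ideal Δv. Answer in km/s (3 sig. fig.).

Δv ≈ 5.23 km/s

Stage wet mass = m₀ − payload = 258,700 − 12,600 = 246,100 kg.
Stage dry mass = ε × stage wet mass = 0.101 × 246,100 = 24,856.1 kg.
Burnout mass m_f = stage dry + payload = 24,856.1 + 12,600 = 37,456.1 kg.
v_e = Isp · g₀ = 276 × 9.81 = 2707.6 m/s.
Rocket equation: Δv = v_e · ln(258,700/37,456.1) = 2707.6 × ln(6.907) = 2707.6 × 1.9325 ≈ 5232 m/s.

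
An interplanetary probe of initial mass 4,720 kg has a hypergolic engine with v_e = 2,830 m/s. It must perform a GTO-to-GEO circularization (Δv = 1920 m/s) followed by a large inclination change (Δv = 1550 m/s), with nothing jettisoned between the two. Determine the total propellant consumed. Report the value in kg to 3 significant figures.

total propellant consumed ≈ 3340 kg

After the first burn: m = 4720 × exp(−1920/2830.0) = 4720 × 0.50741 = 2,394.98 kg.
After the second burn: m = 2,394.98 × exp(−1550/2830.0) = 2,394.98 × 0.57828 = 1,384.97 kg.
Total propellant = m₀ − m_final = 4720 − 1,384.97 = 3,335.03 kg.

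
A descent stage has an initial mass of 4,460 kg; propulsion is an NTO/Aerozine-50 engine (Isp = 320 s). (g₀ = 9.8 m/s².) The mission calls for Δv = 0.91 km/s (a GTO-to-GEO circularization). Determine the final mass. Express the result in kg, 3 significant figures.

final mass ≈ 3340 kg

v_e = Isp · g₀ = 320 × 9.8 = 3136.0 m/s.
Rocket equation: m₀/m_f = exp(Δv / v_e) = exp(910 / 3136.0) = exp(0.2902) = 1.3367.
m_f = m₀ / 1.3367 = 4,460 / 1.3367 = 3,336.58 kg.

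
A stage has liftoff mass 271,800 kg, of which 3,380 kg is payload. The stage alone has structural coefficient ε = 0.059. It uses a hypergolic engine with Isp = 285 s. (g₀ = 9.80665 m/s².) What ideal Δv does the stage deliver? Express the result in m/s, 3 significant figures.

Stage wet mass = m₀ − payload = 271,800 − 3,380 = 268,420 kg.
Stage dry mass = ε × stage wet mass = 0.059 × 268,420 = 15,836.8 kg.
Burnout mass m_f = stage dry + payload = 15,836.8 + 3,380 = 19,216.8 kg.
v_e = Isp · g₀ = 285 × 9.80665 = 2794.9 m/s.
Rocket equation: Δv = v_e · ln(271,800/19,216.8) = 2794.9 × ln(14.14) = 2794.9 × 2.6493 ≈ 7404 m/s.

Δv ≈ 7400 m/s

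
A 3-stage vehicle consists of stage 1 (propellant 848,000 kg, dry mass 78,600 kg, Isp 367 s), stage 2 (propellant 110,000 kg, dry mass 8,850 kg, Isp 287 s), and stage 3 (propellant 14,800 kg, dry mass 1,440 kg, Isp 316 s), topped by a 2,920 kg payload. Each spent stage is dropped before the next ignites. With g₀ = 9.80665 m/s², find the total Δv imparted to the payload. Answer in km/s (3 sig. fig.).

Ignition mass of stage 1 = 848,000+78,600 + 110,000+8,850 + 14,800+1,440 + 2,920 = 1,064,610 kg.
Stage 1: m₀ = 1,064,610 kg, m_f = 1,064,610 − 848,000 = 216,610 kg; Δv = 367×9.80665×ln(4.915) = 3599.0×1.5923 ≈ 5731 m/s.
Stage 2: m₀ = 138,010 kg, m_f = 138,010 − 110,000 = 28,010 kg; Δv = 287×9.80665×ln(4.927) = 2814.5×1.5948 ≈ 4488 m/s.
Stage 3: m₀ = 19,160 kg, m_f = 19,160 − 14,800 = 4,360 kg; Δv = 316×9.80665×ln(4.394) = 3098.9×1.4804 ≈ 4587 m/s.
Total Δv = 5731 + 4488 + 4587 = 14806 m/s.

Δv ≈ 14.8 km/s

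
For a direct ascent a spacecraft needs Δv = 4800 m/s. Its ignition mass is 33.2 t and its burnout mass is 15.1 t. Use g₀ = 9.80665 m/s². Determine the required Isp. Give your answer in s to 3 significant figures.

Isp ≈ 621 s

ln(m₀/m_f) = ln(33200/15100) = ln(2.199) = 0.7879.
v_e = Δv / ln(m₀/m_f) = 4800 / 0.7879 = 6092.5 m/s.
Isp = v_e / g₀ = 6092.5 / 9.80665 = 621.3 s.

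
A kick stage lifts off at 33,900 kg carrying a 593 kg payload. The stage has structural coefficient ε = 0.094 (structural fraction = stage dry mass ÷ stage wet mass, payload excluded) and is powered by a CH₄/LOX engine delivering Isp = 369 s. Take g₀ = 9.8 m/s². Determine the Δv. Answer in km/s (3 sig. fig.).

Stage wet mass = m₀ − payload = 33,900 − 593 = 33,307 kg.
Stage dry mass = ε × stage wet mass = 0.094 × 33,307 = 3,130.86 kg.
Burnout mass m_f = stage dry + payload = 3,130.86 + 593 = 3,723.86 kg.
v_e = Isp · g₀ = 369 × 9.8 = 3616.2 m/s.
Δv = v_e · ln(33,900/3,723.86) = 3616.2 × ln(9.103) = 3616.2 × 2.2087 ≈ 7987 m/s.

Δv ≈ 7.99 km/s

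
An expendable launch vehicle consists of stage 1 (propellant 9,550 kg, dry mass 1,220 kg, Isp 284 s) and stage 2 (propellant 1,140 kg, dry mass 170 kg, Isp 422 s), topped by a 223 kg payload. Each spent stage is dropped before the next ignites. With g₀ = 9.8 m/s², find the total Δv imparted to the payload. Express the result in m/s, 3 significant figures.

Δv ≈ 9800 m/s

Ignition mass of stage 1 = 9,550+1,220 + 1,140+170 + 223 = 12,303 kg.
Stage 1: m₀ = 12,303 kg, m_f = 12,303 − 9,550 = 2,753 kg; Δv = 284×9.8×ln(4.469) = 2783.2×1.4972 ≈ 4167 m/s.
Stage 2: m₀ = 1,533 kg, m_f = 1,533 − 1,140 = 393 kg; Δv = 422×9.8×ln(3.901) = 4135.6×1.3612 ≈ 5629 m/s.
Total Δv = 4167 + 5629 = 9796 m/s.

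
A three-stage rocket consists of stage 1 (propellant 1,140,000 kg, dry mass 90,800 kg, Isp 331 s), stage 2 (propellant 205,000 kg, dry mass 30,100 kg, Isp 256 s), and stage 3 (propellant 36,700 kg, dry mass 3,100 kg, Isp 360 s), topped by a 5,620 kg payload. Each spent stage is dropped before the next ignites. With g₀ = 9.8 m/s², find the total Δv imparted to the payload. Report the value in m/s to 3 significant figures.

Ignition mass of stage 1 = 1,140,000+90,800 + 205,000+30,100 + 36,700+3,100 + 5,620 = 1,511,320 kg.
Stage 1: m₀ = 1,511,320 kg, m_f = 1,511,320 − 1,140,000 = 371,320 kg; Δv = 331×9.8×ln(4.07) = 3243.8×1.4037 ≈ 4553 m/s.
Stage 2: m₀ = 280,520 kg, m_f = 280,520 − 205,000 = 75,520 kg; Δv = 256×9.8×ln(3.715) = 2508.8×1.3122 ≈ 3292 m/s.
Stage 3: m₀ = 45,420 kg, m_f = 45,420 − 36,700 = 8,720 kg; Δv = 360×9.8×ln(5.209) = 3528.0×1.6503 ≈ 5822 m/s.
Total Δv = 4553 + 3292 + 5822 = 13667 m/s.

Δv ≈ 13700 m/s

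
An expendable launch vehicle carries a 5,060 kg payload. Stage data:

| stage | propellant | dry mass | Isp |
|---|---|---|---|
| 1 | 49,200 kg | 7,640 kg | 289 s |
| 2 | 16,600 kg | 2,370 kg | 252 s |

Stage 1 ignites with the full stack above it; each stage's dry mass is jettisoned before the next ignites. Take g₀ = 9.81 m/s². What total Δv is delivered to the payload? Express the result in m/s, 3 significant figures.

Δv ≈ 5560 m/s

Ignition mass of stage 1 = 49,200+7,640 + 16,600+2,370 + 5,060 = 80,870 kg.
Stage 1: m₀ = 80,870 kg, m_f = 80,870 − 49,200 = 31,670 kg; Δv = 289×9.81×ln(2.554) = 2835.1×0.9375 ≈ 2658 m/s.
Stage 2: m₀ = 24,030 kg, m_f = 24,030 − 16,600 = 7,430 kg; Δv = 252×9.81×ln(3.234) = 2472.1×1.1738 ≈ 2902 m/s.
Total Δv = 2658 + 2902 = 5560 m/s.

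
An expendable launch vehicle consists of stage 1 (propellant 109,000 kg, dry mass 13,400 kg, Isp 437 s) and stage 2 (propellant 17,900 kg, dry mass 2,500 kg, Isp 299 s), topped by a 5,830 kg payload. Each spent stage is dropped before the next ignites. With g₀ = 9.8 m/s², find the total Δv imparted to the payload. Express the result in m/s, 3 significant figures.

Ignition mass of stage 1 = 109,000+13,400 + 17,900+2,500 + 5,830 = 148,630 kg.
Stage 1: m₀ = 148,630 kg, m_f = 148,630 − 109,000 = 39,630 kg; Δv = 437×9.8×ln(3.75) = 4282.6×1.3219 ≈ 5661 m/s.
Stage 2: m₀ = 26,230 kg, m_f = 26,230 − 17,900 = 8,330 kg; Δv = 299×9.8×ln(3.149) = 2930.2×1.1470 ≈ 3361 m/s.
Total Δv = 5661 + 3361 = 9022 m/s.

Δv ≈ 9020 m/s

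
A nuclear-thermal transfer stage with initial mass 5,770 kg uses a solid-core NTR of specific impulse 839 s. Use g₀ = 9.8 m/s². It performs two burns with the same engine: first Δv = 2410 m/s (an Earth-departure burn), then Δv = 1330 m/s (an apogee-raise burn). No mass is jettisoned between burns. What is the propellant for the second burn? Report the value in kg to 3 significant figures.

propellant for the second burn ≈ 643 kg

v_e = Isp · g₀ = 839 × 9.8 = 8222.2 m/s.
After the first burn: m = 5770 × exp(−2410/8222.2) = 5770 × 0.74594 = 4,304.07 kg.
After the second burn: m = 4,304.07 × exp(−1330/8222.2) = 4,304.07 × 0.85065 = 3,661.26 kg.
Second-burn propellant = 4,304.07 − 3,661.26 = 642.81 kg.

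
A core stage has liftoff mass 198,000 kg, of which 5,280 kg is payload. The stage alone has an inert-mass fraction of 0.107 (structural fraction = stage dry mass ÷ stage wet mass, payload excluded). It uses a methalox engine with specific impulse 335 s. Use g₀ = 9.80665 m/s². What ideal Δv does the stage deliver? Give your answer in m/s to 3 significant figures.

Stage wet mass = m₀ − payload = 198,000 − 5,280 = 192,720 kg.
Stage dry mass = ε × stage wet mass = 0.107 × 192,720 = 20,621 kg.
Burnout mass m_f = stage dry + payload = 20,621 + 5,280 = 25,901 kg.
v_e = Isp · g₀ = 335 × 9.80665 = 3285.2 m/s.
Using Δv = v_e ln(m₀/m_f): Δv = v_e · ln(198,000/25,901) = 3285.2 × ln(7.644) = 3285.2 × 2.0340 ≈ 6682 m/s.

Δv ≈ 6680 m/s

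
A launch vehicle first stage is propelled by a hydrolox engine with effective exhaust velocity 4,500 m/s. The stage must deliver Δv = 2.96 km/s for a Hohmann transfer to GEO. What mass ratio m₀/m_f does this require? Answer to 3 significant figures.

m₀/m_f = exp(Δv / v_e) = exp(2960 / 4500.0) = exp(0.6578) = 1.9305.

mass ratio ≈ 1.93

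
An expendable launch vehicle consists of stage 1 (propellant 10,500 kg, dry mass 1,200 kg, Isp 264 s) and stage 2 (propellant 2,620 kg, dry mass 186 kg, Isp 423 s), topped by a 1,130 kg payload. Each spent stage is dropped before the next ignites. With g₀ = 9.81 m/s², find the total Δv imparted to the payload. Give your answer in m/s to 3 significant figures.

Ignition mass of stage 1 = 10,500+1,200 + 2,620+186 + 1,130 = 15,636 kg.
Stage 1: m₀ = 15,636 kg, m_f = 15,636 − 10,500 = 5,136 kg; Δv = 264×9.81×ln(3.044) = 2589.8×1.1133 ≈ 2883 m/s.
Stage 2: m₀ = 3,936 kg, m_f = 3,936 − 2,620 = 1,316 kg; Δv = 423×9.81×ln(2.991) = 4149.6×1.0956 ≈ 4546 m/s.
Total Δv = 2883 + 4546 = 7429 m/s.

Δv ≈ 7430 m/s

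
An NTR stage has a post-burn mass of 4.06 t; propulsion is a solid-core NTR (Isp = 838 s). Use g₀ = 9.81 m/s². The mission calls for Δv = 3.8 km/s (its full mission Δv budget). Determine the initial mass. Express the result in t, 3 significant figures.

v_e = Isp · g₀ = 838 × 9.81 = 8220.8 m/s.
From the ideal rocket equation, m₀/m_f = exp(Δv / v_e) = exp(3800 / 8220.8) = exp(0.4622) = 1.5876.
m₀ = m_f × 1.5876 = 4.06 × 1.5876 = 6.44566 t.

initial mass ≈ 6.45 t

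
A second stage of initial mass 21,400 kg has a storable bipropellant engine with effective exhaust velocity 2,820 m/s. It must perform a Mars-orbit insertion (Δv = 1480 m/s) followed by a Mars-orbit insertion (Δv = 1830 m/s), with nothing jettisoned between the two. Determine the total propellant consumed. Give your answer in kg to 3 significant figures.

total propellant consumed ≈ 14800 kg

After the first burn: m = 21400 × exp(−1480/2820.0) = 21400 × 0.59166 = 12,661.5 kg.
After the second burn: m = 12,661.5 × exp(−1830/2820.0) = 12,661.5 × 0.52260 = 6,616.9 kg.
Total propellant = m₀ − m_final = 21400 − 6,616.9 = 14,783.1 kg.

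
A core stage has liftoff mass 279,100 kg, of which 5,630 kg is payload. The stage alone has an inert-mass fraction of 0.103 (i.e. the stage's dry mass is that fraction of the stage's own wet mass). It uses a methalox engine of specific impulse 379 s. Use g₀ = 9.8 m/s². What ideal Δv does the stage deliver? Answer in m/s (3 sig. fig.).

Stage wet mass = m₀ − payload = 279,100 − 5,630 = 273,470 kg.
Stage dry mass = ε × stage wet mass = 0.103 × 273,470 = 28,167.4 kg.
Burnout mass m_f = stage dry + payload = 28,167.4 + 5,630 = 33,797.4 kg.
v_e = Isp · g₀ = 379 × 9.8 = 3714.2 m/s.
Δv = v_e · ln(279,100/33,797.4) = 3714.2 × ln(8.258) = 3714.2 × 2.1112 ≈ 7841 m/s.

Δv ≈ 7840 m/s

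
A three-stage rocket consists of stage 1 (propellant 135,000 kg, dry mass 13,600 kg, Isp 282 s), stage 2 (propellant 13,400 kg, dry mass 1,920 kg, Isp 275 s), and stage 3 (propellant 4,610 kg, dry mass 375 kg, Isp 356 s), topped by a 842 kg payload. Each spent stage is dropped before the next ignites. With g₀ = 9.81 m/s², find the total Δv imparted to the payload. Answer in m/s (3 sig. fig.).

Ignition mass of stage 1 = 135,000+13,600 + 13,400+1,920 + 4,610+375 + 842 = 169,747 kg.
Stage 1: m₀ = 169,747 kg, m_f = 169,747 − 135,000 = 34,747 kg; Δv = 282×9.81×ln(4.885) = 2766.4×1.5862 ≈ 4388 m/s.
Stage 2: m₀ = 21,147 kg, m_f = 21,147 − 13,400 = 7,747 kg; Δv = 275×9.81×ln(2.73) = 2697.8×1.0042 ≈ 2709 m/s.
Stage 3: m₀ = 5,827 kg, m_f = 5,827 − 4,610 = 1,217 kg; Δv = 356×9.81×ln(4.788) = 3492.4×1.5661 ≈ 5469 m/s.
Total Δv = 4388 + 2709 + 5469 = 12566 m/s.

Δv ≈ 12600 m/s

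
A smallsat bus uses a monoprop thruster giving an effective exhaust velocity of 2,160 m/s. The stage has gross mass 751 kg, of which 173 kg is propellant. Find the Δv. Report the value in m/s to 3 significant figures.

Δv ≈ 566 m/s

m_f = m₀ − m_prop = 751 − 173 = 578 kg.
Rocket equation: Δv = v_e · ln(m₀/m_f) = 2160.0 × ln(1.299) = 2160.0 × 0.2618 ≈ 565.6 m/s.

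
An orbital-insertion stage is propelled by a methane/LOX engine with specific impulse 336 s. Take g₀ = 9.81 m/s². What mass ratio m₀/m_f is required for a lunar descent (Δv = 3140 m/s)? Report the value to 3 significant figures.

mass ratio ≈ 2.59

v_e = Isp · g₀ = 336 × 9.81 = 3296.2 m/s.
Rocket equation: m₀/m_f = exp(Δv / v_e) = exp(3140 / 3296.2) = exp(0.9526) = 2.5925.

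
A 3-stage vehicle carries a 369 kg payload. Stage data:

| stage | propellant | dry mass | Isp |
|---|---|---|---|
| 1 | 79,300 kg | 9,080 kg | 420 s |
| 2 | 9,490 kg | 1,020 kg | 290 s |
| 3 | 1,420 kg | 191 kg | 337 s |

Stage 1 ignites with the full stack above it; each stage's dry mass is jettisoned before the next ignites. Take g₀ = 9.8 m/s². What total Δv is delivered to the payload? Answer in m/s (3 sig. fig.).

Ignition mass of stage 1 = 79,300+9,080 + 9,490+1,020 + 1,420+191 + 369 = 100,870 kg.
Stage 1: m₀ = 100,870 kg, m_f = 100,870 − 79,300 = 21,570 kg; Δv = 420×9.8×ln(4.676) = 4116.0×1.5425 ≈ 6349 m/s.
Stage 2: m₀ = 12,490 kg, m_f = 12,490 − 9,490 = 3,000 kg; Δv = 290×9.8×ln(4.163) = 2842.0×1.4263 ≈ 4054 m/s.
Stage 3: m₀ = 1,980 kg, m_f = 1,980 − 1,420 = 560 kg; Δv = 337×9.8×ln(3.536) = 3302.6×1.2629 ≈ 4171 m/s.
Total Δv = 6349 + 4054 + 4171 = 14574 m/s.

Δv ≈ 14600 m/s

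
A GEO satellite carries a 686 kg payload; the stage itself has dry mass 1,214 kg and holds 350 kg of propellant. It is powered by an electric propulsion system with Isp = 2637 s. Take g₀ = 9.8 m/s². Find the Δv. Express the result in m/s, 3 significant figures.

v_e = Isp · g₀ = 2637 × 9.8 = 25842.6 m/s.
m₀ = payload + dry + propellant = 686 + 1,214 + 350 = 2,250 kg.
m_f = payload + dry = 686 + 1,214 = 1,900 kg.
Using Δv = v_e ln(m₀/m_f): Δv = v_e · ln(m₀/m_f) = 25842.6 × ln(1.184) = 25842.6 × 0.1691 ≈ 4369.4 m/s.

Δv ≈ 4370 m/s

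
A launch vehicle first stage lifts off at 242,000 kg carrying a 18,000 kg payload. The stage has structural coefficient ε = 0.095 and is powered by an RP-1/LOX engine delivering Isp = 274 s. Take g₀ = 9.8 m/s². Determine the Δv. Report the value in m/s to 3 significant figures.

Stage wet mass = m₀ − payload = 242,000 − 18,000 = 224,000 kg.
Stage dry mass = ε × stage wet mass = 0.095 × 224,000 = 21,280 kg.
Burnout mass m_f = stage dry + payload = 21,280 + 18,000 = 39,280 kg.
v_e = Isp · g₀ = 274 × 9.8 = 2685.2 m/s.
Δv = v_e · ln(242,000/39,280) = 2685.2 × ln(6.161) = 2685.2 × 1.8182 ≈ 4882 m/s.

Δv ≈ 4880 m/s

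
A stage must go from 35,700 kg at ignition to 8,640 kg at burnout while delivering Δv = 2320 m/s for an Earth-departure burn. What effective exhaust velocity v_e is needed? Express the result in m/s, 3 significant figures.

ln(m₀/m_f) = ln(35700/8640) = ln(4.132) = 1.4187.
By the Tsiolkovsky rocket equation, v_e = Δv / ln(m₀/m_f) = 2320 / 1.4187 = 1635.2 m/s.

v_e ≈ 1640 m/s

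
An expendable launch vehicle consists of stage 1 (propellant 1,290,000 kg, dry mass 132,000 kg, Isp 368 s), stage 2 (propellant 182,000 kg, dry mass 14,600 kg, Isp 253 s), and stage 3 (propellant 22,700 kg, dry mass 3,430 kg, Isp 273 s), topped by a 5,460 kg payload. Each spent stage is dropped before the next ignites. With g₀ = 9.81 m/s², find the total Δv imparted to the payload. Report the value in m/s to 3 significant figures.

Ignition mass of stage 1 = 1,290,000+132,000 + 182,000+14,600 + 22,700+3,430 + 5,460 = 1,650,190 kg.
Stage 1: m₀ = 1,650,190 kg, m_f = 1,650,190 − 1,290,000 = 360,190 kg; Δv = 368×9.81×ln(4.581) = 3610.1×1.5220 ≈ 5495 m/s.
Stage 2: m₀ = 228,190 kg, m_f = 228,190 − 182,000 = 46,190 kg; Δv = 253×9.81×ln(4.94) = 2481.9×1.5974 ≈ 3965 m/s.
Stage 3: m₀ = 31,590 kg, m_f = 31,590 − 22,700 = 8,890 kg; Δv = 273×9.81×ln(3.553) = 2678.1×1.2679 ≈ 3396 m/s.
Total Δv = 5495 + 3965 + 3396 = 12856 m/s.

Δv ≈ 12900 m/s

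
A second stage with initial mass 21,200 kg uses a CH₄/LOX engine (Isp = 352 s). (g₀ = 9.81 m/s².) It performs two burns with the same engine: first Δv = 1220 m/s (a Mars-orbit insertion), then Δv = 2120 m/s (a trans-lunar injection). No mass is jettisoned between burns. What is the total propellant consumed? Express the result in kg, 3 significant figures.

total propellant consumed ≈ 13100 kg

v_e = Isp · g₀ = 352 × 9.81 = 3453.1 m/s.
After the first burn: m = 21200 × exp(−1220/3453.1) = 21200 × 0.70236 = 14,890 kg.
After the second burn: m = 14,890 × exp(−2120/3453.1) = 14,890 × 0.54122 = 8,058.77 kg.
Total propellant = m₀ − m_final = 21200 − 8,058.77 = 13,141.23 kg.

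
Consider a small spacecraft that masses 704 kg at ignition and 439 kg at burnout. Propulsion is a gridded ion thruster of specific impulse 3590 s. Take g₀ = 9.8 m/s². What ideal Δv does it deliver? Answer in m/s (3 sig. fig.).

v_e = Isp · g₀ = 3590 × 9.8 = 35182.0 m/s.
Rocket equation: Δv = v_e · ln(m₀/m_f) = 35182.0 × ln(1.604) = 35182.0 × 0.4723 ≈ 16615.7 m/s.

Δv ≈ 16600 m/s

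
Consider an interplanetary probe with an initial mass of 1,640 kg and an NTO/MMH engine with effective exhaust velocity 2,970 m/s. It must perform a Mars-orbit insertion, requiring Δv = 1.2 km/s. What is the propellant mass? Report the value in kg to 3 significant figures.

propellant mass ≈ 545 kg

By the Tsiolkovsky rocket equation, m₀/m_f = exp(Δv / v_e) = exp(1200 / 2970.0) = exp(0.4040) = 1.4979.
m_f = 1,640 / 1.4979 = 1,094.87 kg, so propellant = m₀ − m_f = 1,640 − 1,094.87 = 545.13 kg.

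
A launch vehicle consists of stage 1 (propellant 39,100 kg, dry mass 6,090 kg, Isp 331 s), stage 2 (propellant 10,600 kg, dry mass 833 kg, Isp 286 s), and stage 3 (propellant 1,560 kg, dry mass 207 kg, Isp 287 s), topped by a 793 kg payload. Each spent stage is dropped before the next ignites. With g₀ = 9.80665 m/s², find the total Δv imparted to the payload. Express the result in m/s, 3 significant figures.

Δv ≈ 10100 m/s

Ignition mass of stage 1 = 39,100+6,090 + 10,600+833 + 1,560+207 + 793 = 59,183 kg.
Stage 1: m₀ = 59,183 kg, m_f = 59,183 − 39,100 = 20,083 kg; Δv = 331×9.80665×ln(2.947) = 3246.0×1.0808 ≈ 3508 m/s.
Stage 2: m₀ = 13,993 kg, m_f = 13,993 − 10,600 = 3,393 kg; Δv = 286×9.80665×ln(4.124) = 2804.7×1.4168 ≈ 3974 m/s.
Stage 3: m₀ = 2,560 kg, m_f = 2,560 − 1,560 = 1,000 kg; Δv = 287×9.80665×ln(2.56) = 2814.5×0.9400 ≈ 2646 m/s.
Total Δv = 3508 + 3974 + 2646 = 10128 m/s.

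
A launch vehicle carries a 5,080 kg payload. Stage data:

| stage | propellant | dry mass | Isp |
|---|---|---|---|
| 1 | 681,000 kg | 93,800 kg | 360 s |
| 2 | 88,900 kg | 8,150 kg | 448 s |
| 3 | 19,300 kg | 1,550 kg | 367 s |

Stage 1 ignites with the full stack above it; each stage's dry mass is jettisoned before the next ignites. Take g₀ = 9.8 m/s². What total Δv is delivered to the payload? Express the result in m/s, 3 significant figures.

Ignition mass of stage 1 = 681,000+93,800 + 88,900+8,150 + 19,300+1,550 + 5,080 = 897,780 kg.
Stage 1: m₀ = 897,780 kg, m_f = 897,780 − 681,000 = 216,780 kg; Δv = 360×9.8×ln(4.141) = 3528.0×1.4210 ≈ 5013 m/s.
Stage 2: m₀ = 122,980 kg, m_f = 122,980 − 88,900 = 34,080 kg; Δv = 448×9.8×ln(3.609) = 4390.4×1.2833 ≈ 5634 m/s.
Stage 3: m₀ = 25,930 kg, m_f = 25,930 − 19,300 = 6,630 kg; Δv = 367×9.8×ln(3.911) = 3596.6×1.3638 ≈ 4905 m/s.
Total Δv = 5013 + 5634 + 4905 = 15552 m/s.

Δv ≈ 15600 m/s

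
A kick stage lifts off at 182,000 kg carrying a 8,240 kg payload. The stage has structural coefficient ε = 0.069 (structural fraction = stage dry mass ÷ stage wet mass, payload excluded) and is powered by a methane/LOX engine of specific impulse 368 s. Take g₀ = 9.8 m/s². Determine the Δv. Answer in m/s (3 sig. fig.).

Stage wet mass = m₀ − payload = 182,000 − 8,240 = 173,760 kg.
Stage dry mass = ε × stage wet mass = 0.069 × 173,760 = 11,989.4 kg.
Burnout mass m_f = stage dry + payload = 11,989.4 + 8,240 = 20,229.4 kg.
v_e = Isp · g₀ = 368 × 9.8 = 3606.4 m/s.
Δv = v_e · ln(182,000/20,229.4) = 3606.4 × ln(8.997) = 3606.4 × 2.1969 ≈ 7923 m/s.

Δv ≈ 7920 m/s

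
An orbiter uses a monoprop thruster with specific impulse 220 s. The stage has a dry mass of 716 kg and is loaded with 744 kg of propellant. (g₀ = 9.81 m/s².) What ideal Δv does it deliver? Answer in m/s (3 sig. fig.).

v_e = Isp · g₀ = 220 × 9.81 = 2158.2 m/s.
m₀ = m_dry + m_prop = 716 + 744 = 1,460 kg.
By the Tsiolkovsky rocket equation, Δv = v_e · ln(m₀/m_f) = 2158.2 × ln(2.039) = 2158.2 × 0.7125 ≈ 1537.7 m/s.

Δv ≈ 1540 m/s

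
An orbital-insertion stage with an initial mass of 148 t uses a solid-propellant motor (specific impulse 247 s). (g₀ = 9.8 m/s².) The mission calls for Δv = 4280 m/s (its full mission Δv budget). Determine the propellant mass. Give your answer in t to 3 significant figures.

propellant mass ≈ 123 t

v_e = Isp · g₀ = 247 × 9.8 = 2420.6 m/s.
m₀/m_f = exp(Δv / v_e) = exp(4280 / 2420.6) = exp(1.7682) = 5.8600.
m_f = 148 / 5.8600 = 25.256 t, so propellant = m₀ − m_f = 148 − 25.256 = 122.744 t.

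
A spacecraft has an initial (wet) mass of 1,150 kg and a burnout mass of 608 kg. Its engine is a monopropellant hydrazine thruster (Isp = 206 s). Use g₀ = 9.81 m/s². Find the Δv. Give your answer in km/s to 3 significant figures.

v_e = Isp · g₀ = 206 × 9.81 = 2020.9 m/s.
Δv = v_e · ln(m₀/m_f) = 2020.9 × ln(1.891) = 2020.9 × 0.6373 ≈ 1288.0 m/s.

Δv ≈ 1.29 km/s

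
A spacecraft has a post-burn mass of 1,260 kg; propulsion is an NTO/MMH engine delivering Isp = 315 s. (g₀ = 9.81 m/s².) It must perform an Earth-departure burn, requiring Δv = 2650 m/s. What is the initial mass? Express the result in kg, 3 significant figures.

v_e = Isp · g₀ = 315 × 9.81 = 3090.2 m/s.
By the Tsiolkovsky rocket equation, m₀/m_f = exp(Δv / v_e) = exp(2650 / 3090.2) = exp(0.8576) = 2.3574.
m₀ = m_f × 2.3574 = 1,260 × 2.3574 = 2,970.32 kg.

initial mass ≈ 2970 kg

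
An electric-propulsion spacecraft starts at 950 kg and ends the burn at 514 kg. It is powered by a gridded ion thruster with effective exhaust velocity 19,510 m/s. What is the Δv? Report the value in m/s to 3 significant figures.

By the Tsiolkovsky rocket equation, Δv = v_e · ln(m₀/m_f) = 19510.0 × ln(1.848) = 19510.0 × 0.6142 ≈ 11983.8 m/s.

Δv ≈ 12000 m/s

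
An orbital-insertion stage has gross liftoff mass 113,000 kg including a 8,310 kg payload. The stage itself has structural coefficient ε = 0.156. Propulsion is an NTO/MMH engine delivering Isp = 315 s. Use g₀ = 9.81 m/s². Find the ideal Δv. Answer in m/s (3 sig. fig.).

Stage wet mass = m₀ − payload = 113,000 − 8,310 = 104,690 kg.
Stage dry mass = ε × stage wet mass = 0.156 × 104,690 = 16,331.6 kg.
Burnout mass m_f = stage dry + payload = 16,331.6 + 8,310 = 24,641.6 kg.
v_e = Isp · g₀ = 315 × 9.81 = 3090.2 m/s.
By the Tsiolkovsky rocket equation, Δv = v_e · ln(113,000/24,641.6) = 3090.2 × ln(4.586) = 3090.2 × 1.5230 ≈ 4706 m/s.

Δv ≈ 4710 m/s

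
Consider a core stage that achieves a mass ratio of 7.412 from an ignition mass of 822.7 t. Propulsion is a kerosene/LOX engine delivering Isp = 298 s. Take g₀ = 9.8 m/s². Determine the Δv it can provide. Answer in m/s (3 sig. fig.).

Δv ≈ 5850 m/s

v_e = Isp · g₀ = 298 × 9.8 = 2920.4 m/s.
By the Tsiolkovsky rocket equation, Δv = v_e · ln(7.412) = 2920.4 × 2.0031 ≈ 5849.9 m/s.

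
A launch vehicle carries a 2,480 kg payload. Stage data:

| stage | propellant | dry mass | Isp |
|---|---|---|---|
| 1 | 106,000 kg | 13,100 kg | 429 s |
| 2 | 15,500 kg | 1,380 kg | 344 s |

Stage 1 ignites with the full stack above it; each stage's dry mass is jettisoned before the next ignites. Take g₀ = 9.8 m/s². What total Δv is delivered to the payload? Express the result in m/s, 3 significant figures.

Ignition mass of stage 1 = 106,000+13,100 + 15,500+1,380 + 2,480 = 138,460 kg.
Stage 1: m₀ = 138,460 kg, m_f = 138,460 − 106,000 = 32,460 kg; Δv = 429×9.8×ln(4.266) = 4204.2×1.4506 ≈ 6098 m/s.
Stage 2: m₀ = 19,360 kg, m_f = 19,360 − 15,500 = 3,860 kg; Δv = 344×9.8×ln(5.016) = 3371.2×1.6125 ≈ 5436 m/s.
Total Δv = 6098 + 5436 = 11534 m/s.

Δv ≈ 11500 m/s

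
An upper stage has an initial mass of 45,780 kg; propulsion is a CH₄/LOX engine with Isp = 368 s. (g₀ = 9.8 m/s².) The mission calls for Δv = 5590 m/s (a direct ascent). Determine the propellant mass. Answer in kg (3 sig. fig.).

v_e = Isp · g₀ = 368 × 9.8 = 3606.4 m/s.
m₀/m_f = exp(Δv / v_e) = exp(5590 / 3606.4) = exp(1.5500) = 4.7116.
m_f = 45,780 / 4.7116 = 9,716.44 kg, so propellant = m₀ − m_f = 45,780 − 9,716.44 = 36,063.56 kg.

propellant mass ≈ 36100 kg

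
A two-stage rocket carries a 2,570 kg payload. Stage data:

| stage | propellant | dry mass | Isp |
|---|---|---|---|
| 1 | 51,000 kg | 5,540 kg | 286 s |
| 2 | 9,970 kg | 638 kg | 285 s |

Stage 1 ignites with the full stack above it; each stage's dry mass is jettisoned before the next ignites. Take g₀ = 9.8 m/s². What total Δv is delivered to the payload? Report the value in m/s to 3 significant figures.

Δv ≈ 7630 m/s

Ignition mass of stage 1 = 51,000+5,540 + 9,970+638 + 2,570 = 69,718 kg.
Stage 1: m₀ = 69,718 kg, m_f = 69,718 − 51,000 = 18,718 kg; Δv = 286×9.8×ln(3.725) = 2802.8×1.3150 ≈ 3686 m/s.
Stage 2: m₀ = 13,178 kg, m_f = 13,178 − 9,970 = 3,208 kg; Δv = 285×9.8×ln(4.108) = 2793.0×1.4129 ≈ 3946 m/s.
Total Δv = 3686 + 3946 = 7632 m/s.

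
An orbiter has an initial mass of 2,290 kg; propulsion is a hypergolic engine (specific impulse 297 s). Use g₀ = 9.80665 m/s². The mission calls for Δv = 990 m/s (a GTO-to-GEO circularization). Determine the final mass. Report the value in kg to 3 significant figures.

final mass ≈ 1630 kg

v_e = Isp · g₀ = 297 × 9.80665 = 2912.6 m/s.
Rocket equation: m₀/m_f = exp(Δv / v_e) = exp(990 / 2912.6) = exp(0.3399) = 1.4048.
m_f = m₀ / 1.4048 = 2,290 / 1.4048 = 1,630.13 kg.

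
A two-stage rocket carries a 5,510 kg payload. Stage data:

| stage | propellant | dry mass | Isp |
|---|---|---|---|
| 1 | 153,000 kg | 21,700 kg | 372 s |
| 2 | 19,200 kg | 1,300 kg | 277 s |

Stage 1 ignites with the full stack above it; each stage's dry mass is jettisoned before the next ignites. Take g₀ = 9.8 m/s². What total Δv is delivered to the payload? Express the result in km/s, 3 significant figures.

Δv ≈ 8.88 km/s

Ignition mass of stage 1 = 153,000+21,700 + 19,200+1,300 + 5,510 = 200,710 kg.
Stage 1: m₀ = 200,710 kg, m_f = 200,710 − 153,000 = 47,710 kg; Δv = 372×9.8×ln(4.207) = 3645.6×1.4367 ≈ 5238 m/s.
Stage 2: m₀ = 26,010 kg, m_f = 26,010 − 19,200 = 6,810 kg; Δv = 277×9.8×ln(3.819) = 2714.6×1.3401 ≈ 3638 m/s.
Total Δv = 5238 + 3638 = 8876 m/s.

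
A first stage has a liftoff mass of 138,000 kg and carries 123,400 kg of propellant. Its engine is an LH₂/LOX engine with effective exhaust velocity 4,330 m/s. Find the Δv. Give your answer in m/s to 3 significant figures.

m_f = m₀ − m_prop = 138,000 − 123,400 = 14,600 kg.
Rocket equation: Δv = v_e · ln(m₀/m_f) = 4330.0 × ln(9.452) = 4330.0 × 2.2462 ≈ 9726.2 m/s.

Δv ≈ 9730 m/s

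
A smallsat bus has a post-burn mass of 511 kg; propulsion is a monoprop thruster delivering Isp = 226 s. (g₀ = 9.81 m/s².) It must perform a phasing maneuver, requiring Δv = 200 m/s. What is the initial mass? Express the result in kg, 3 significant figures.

v_e = Isp · g₀ = 226 × 9.81 = 2217.1 m/s.
Using Δv = v_e ln(m₀/m_f): m₀/m_f = exp(Δv / v_e) = exp(200 / 2217.1) = exp(0.0902) = 1.0944.
m₀ = m_f × 1.0944 = 511 × 1.0944 = 559.238 kg.

initial mass ≈ 559 kg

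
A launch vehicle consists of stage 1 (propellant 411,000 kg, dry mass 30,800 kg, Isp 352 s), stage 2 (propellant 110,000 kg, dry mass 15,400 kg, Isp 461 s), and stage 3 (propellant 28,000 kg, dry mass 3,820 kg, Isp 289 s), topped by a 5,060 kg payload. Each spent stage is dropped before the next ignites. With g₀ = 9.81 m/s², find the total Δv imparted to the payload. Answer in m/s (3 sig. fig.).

Δv ≈ 13100 m/s

Ignition mass of stage 1 = 411,000+30,800 + 110,000+15,400 + 28,000+3,820 + 5,060 = 604,080 kg.
Stage 1: m₀ = 604,080 kg, m_f = 604,080 − 411,000 = 193,080 kg; Δv = 352×9.81×ln(3.129) = 3453.1×1.1406 ≈ 3939 m/s.
Stage 2: m₀ = 162,280 kg, m_f = 162,280 − 110,000 = 52,280 kg; Δv = 461×9.81×ln(3.104) = 4522.4×1.1327 ≈ 5123 m/s.
Stage 3: m₀ = 36,880 kg, m_f = 36,880 − 28,000 = 8,880 kg; Δv = 289×9.81×ln(4.153) = 2835.1×1.4239 ≈ 4037 m/s.
Total Δv = 3939 + 5123 + 4037 = 13099 m/s.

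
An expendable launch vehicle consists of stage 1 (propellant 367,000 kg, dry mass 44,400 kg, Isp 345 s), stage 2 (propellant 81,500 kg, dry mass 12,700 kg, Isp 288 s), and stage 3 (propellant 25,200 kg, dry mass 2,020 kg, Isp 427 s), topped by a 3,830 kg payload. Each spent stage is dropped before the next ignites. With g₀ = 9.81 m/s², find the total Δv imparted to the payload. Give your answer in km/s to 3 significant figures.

Ignition mass of stage 1 = 367,000+44,400 + 81,500+12,700 + 25,200+2,020 + 3,830 = 536,650 kg.
Stage 1: m₀ = 536,650 kg, m_f = 536,650 − 367,000 = 169,650 kg; Δv = 345×9.81×ln(3.163) = 3384.5×1.1516 ≈ 3898 m/s.
Stage 2: m₀ = 125,250 kg, m_f = 125,250 − 81,500 = 43,750 kg; Δv = 288×9.81×ln(2.863) = 2825.3×1.0518 ≈ 2972 m/s.
Stage 3: m₀ = 31,050 kg, m_f = 31,050 − 25,200 = 5,850 kg; Δv = 427×9.81×ln(5.308) = 4188.9×1.6692 ≈ 6992 m/s.
Total Δv = 3898 + 2972 + 6992 = 13862 m/s.

Δv ≈ 13.9 km/s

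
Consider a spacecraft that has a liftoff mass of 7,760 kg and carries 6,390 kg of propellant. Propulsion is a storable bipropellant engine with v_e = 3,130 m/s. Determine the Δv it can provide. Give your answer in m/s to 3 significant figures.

Δv ≈ 5430 m/s

m_f = m₀ − m_prop = 7,760 − 6,390 = 1,370 kg.
Δv = v_e · ln(m₀/m_f) = 3130.0 × ln(5.664) = 3130.0 × 1.7342 ≈ 5428.0 m/s.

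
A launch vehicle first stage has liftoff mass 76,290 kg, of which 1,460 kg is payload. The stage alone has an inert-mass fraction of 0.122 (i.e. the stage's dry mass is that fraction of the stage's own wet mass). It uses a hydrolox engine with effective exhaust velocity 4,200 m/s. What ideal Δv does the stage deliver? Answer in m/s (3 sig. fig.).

Stage wet mass = m₀ − payload = 76,290 − 1,460 = 74,830 kg.
Stage dry mass = ε × stage wet mass = 0.122 × 74,830 = 9,129.26 kg.
Burnout mass m_f = stage dry + payload = 9,129.26 + 1,460 = 10,589.26 kg.
Using Δv = v_e ln(m₀/m_f): Δv = v_e · ln(76,290/10,589.26) = 4200.0 × ln(7.204) = 4200.0 × 1.9747 ≈ 8294 m/s.

Δv ≈ 8290 m/s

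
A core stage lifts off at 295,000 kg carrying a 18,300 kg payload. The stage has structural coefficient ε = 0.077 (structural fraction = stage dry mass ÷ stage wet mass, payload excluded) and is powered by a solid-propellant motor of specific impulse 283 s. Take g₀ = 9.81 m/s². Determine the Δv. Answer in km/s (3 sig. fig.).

Stage wet mass = m₀ − payload = 295,000 − 18,300 = 276,700 kg.
Stage dry mass = ε × stage wet mass = 0.077 × 276,700 = 21,305.9 kg.
Burnout mass m_f = stage dry + payload = 21,305.9 + 18,300 = 39,605.9 kg.
v_e = Isp · g₀ = 283 × 9.81 = 2776.2 m/s.
By the Tsiolkovsky rocket equation, Δv = v_e · ln(295,000/39,605.9) = 2776.2 × ln(7.448) = 2776.2 × 2.0080 ≈ 5575 m/s.

Δv ≈ 5.57 km/s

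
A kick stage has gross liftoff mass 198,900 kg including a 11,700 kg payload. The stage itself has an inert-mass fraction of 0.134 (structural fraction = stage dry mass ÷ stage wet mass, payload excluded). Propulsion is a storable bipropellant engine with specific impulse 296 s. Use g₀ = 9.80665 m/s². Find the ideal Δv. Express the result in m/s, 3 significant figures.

Δv ≈ 4900 m/s

Stage wet mass = m₀ − payload = 198,900 − 11,700 = 187,200 kg.
Stage dry mass = ε × stage wet mass = 0.134 × 187,200 = 25,084.8 kg.
Burnout mass m_f = stage dry + payload = 25,084.8 + 11,700 = 36,784.8 kg.
v_e = Isp · g₀ = 296 × 9.80665 = 2902.8 m/s.
From the ideal rocket equation, Δv = v_e · ln(198,900/36,784.8) = 2902.8 × ln(5.407) = 2902.8 × 1.6877 ≈ 4899 m/s.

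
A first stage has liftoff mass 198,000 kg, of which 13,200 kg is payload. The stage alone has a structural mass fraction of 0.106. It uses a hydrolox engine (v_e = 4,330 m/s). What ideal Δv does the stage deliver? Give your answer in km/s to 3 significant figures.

Δv ≈ 7.79 km/s

Stage wet mass = m₀ − payload = 198,000 − 13,200 = 184,800 kg.
Stage dry mass = ε × stage wet mass = 0.106 × 184,800 = 19,588.8 kg.
Burnout mass m_f = stage dry + payload = 19,588.8 + 13,200 = 32,788.8 kg.
Using Δv = v_e ln(m₀/m_f): Δv = v_e · ln(198,000/32,788.8) = 4330.0 × ln(6.039) = 4330.0 × 1.7982 ≈ 7786 m/s.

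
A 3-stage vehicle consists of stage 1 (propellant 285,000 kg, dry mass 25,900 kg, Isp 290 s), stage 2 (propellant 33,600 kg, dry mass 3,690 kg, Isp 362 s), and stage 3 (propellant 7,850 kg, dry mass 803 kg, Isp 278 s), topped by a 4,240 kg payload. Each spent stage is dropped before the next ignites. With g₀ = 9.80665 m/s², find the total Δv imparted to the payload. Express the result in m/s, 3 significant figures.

Δv ≈ 10900 m/s

Ignition mass of stage 1 = 285,000+25,900 + 33,600+3,690 + 7,850+803 + 4,240 = 361,083 kg.
Stage 1: m₀ = 361,083 kg, m_f = 361,083 − 285,000 = 76,083 kg; Δv = 290×9.80665×ln(4.746) = 2843.9×1.5573 ≈ 4429 m/s.
Stage 2: m₀ = 50,183 kg, m_f = 50,183 − 33,600 = 16,583 kg; Δv = 362×9.80665×ln(3.026) = 3550.0×1.1073 ≈ 3931 m/s.
Stage 3: m₀ = 12,893 kg, m_f = 12,893 − 7,850 = 5,043 kg; Δv = 278×9.80665×ln(2.557) = 2726.2×0.9387 ≈ 2559 m/s.
Total Δv = 4429 + 3931 + 2559 = 10919 m/s.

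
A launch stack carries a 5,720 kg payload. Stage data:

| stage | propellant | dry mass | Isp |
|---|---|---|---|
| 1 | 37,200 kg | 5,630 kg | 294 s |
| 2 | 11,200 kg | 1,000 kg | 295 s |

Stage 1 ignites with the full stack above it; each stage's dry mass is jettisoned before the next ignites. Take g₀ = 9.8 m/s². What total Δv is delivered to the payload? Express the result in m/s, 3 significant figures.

Δv ≈ 5570 m/s

Ignition mass of stage 1 = 37,200+5,630 + 11,200+1,000 + 5,720 = 60,750 kg.
Stage 1: m₀ = 60,750 kg, m_f = 60,750 − 37,200 = 23,550 kg; Δv = 294×9.8×ln(2.58) = 2881.2×0.9476 ≈ 2730 m/s.
Stage 2: m₀ = 17,920 kg, m_f = 17,920 − 11,200 = 6,720 kg; Δv = 295×9.8×ln(2.667) = 2891.0×0.9808 ≈ 2836 m/s.
Total Δv = 2730 + 2836 = 5566 m/s.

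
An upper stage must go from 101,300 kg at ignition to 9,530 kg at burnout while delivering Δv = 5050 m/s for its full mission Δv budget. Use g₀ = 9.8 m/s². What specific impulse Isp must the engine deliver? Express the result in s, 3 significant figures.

ln(m₀/m_f) = ln(101300/9530) = ln(10.63) = 2.3636.
v_e = Δv / ln(m₀/m_f) = 5050 / 2.3636 = 2136.5 m/s.
Isp = v_e / g₀ = 2136.5 / 9.8 = 218.0 s.

Isp ≈ 218 s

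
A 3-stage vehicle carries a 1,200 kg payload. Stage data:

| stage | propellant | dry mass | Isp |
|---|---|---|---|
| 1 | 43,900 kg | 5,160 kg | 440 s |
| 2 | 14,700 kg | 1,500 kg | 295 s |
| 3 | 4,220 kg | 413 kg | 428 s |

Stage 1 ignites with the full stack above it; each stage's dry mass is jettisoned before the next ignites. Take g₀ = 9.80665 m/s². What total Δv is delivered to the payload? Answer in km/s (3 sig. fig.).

Δv ≈ 12.7 km/s

Ignition mass of stage 1 = 43,900+5,160 + 14,700+1,500 + 4,220+413 + 1,200 = 71,093 kg.
Stage 1: m₀ = 71,093 kg, m_f = 71,093 − 43,900 = 27,193 kg; Δv = 440×9.80665×ln(2.614) = 4314.9×0.9610 ≈ 4147 m/s.
Stage 2: m₀ = 22,033 kg, m_f = 22,033 − 14,700 = 7,333 kg; Δv = 295×9.80665×ln(3.005) = 2893.0×1.1002 ≈ 3183 m/s.
Stage 3: m₀ = 5,833 kg, m_f = 5,833 − 4,220 = 1,613 kg; Δv = 428×9.80665×ln(3.616) = 4197.2×1.2854 ≈ 5395 m/s.
Total Δv = 4147 + 3183 + 5395 = 12725 m/s.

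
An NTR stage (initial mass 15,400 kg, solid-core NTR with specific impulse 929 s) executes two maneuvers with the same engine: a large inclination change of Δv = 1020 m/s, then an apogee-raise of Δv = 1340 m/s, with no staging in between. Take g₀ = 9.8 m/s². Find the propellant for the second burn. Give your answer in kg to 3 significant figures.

propellant for the second burn ≈ 1880 kg

v_e = Isp · g₀ = 929 × 9.8 = 9104.2 m/s.
After the first burn: m = 15400 × exp(−1020/9104.2) = 15400 × 0.89401 = 13,767.8 kg.
After the second burn: m = 13,767.8 × exp(−1340/9104.2) = 13,767.8 × 0.86313 = 11,883.4 kg.
Second-burn propellant = 13,767.8 − 11,883.4 = 1,884.4 kg.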